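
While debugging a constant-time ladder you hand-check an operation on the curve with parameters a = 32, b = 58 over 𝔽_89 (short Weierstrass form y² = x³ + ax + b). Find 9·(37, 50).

Write G = (37, 50).
Repeated addition: build up to 9G.
2G: tangent at (37, 50): λ = (3·37² + 32)/(2·50) ≡ 45/11. 11⁻¹ ≡ 81 (mod 89), so λ ≡ 45·81 ≡ 85.
  x = λ² - 37 - 37 = 7225 - 74 ≡ 31; y = λ·(37 - 31) - 50 ≡ 15. → (31, 15)
3G: (31, 15) + (37, 50). λ = (50 - 15)/(37 - 31) ≡ 35/6 mod 89. 6⁻¹ ≡ 15 (mod 89) since 6·15 = 90 ≡ 1, so λ ≡ 80.
  x = λ² - 31 - 37 = 6400 - 68 ≡ 13; y = λ·(31 - 13) - 15 ≡ 1. → (13, 1)
4G: (13, 1) + (37, 50). λ = (50 - 1)/(37 - 13) ≡ 49/24 mod 89. 24⁻¹ ≡ 26 (mod 89), so λ ≡ 28.
  x = λ² - 13 - 37 = 784 - 50 ≡ 22; y = λ·(13 - 22) - 1 ≡ 14. → (22, 14)
5G: (22, 14) + (37, 50). λ = (50 - 14)/(37 - 22) ≡ 36/15 mod 89. 15⁻¹ ≡ 6 (mod 89), so λ ≡ 38.
  x = λ² - 22 - 37 = 1444 - 59 ≡ 50; y = λ·(22 - 50) - 14 ≡ 79. → (50, 79)
6G: (50, 79) + (37, 50). λ = (50 - 79)/(37 - 50) ≡ 60/76 mod 89. 76⁻¹ ≡ 41 (mod 89), so λ ≡ 57.
  x = λ² - 50 - 37 = 3249 - 87 ≡ 47; y = λ·(50 - 47) - 79 ≡ 3. → (47, 3)
7G: (47, 3) + (37, 50). λ = (50 - 3)/(37 - 47) ≡ 47/79 mod 89. 79⁻¹ ≡ 80 (mod 89) since 79·80 = 6320 ≡ 1, so λ ≡ 22.
  x = λ² - 47 - 37 = 484 - 84 ≡ 44; y = λ·(47 - 44) - 3 ≡ 63. → (44, 63)
8G: (44, 63) + (37, 50). λ = (50 - 63)/(37 - 44) ≡ 76/82 mod 89. 82⁻¹ ≡ 38 (mod 89), so λ ≡ 40.
  x = λ² - 44 - 37 = 1600 - 81 ≡ 6; y = λ·(44 - 6) - 63 ≡ 33. → (6, 33)
9G: (6, 33) + (37, 50). λ = (50 - 33)/(37 - 6) ≡ 17/31 mod 89. 31⁻¹ ≡ 23 (mod 89), so λ ≡ 35.
  x = λ² - 6 - 37 = 1225 - 43 ≡ 25; y = λ·(6 - 25) - 33 ≡ 14. → (25, 14)

(25, 14)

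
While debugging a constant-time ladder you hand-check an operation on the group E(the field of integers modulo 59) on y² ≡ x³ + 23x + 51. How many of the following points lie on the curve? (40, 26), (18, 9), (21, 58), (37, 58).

1

(40, 26): 26² ≡ 27, rhs ≡ 12 → off.
(18, 9): 9² ≡ 22, rhs ≡ 43 → off.
(21, 58): 58² ≡ 1, rhs ≡ 1 → on.
(37, 58): 58² ≡ 1, rhs ≡ 48 → off.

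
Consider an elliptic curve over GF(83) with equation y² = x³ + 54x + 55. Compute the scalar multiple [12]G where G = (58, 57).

(58, 57)

Repeated addition: build up to 12G.
2G: tangent at (58, 57): λ = (3·58² + 54)/(2·57) ≡ 20/31. 31⁻¹ ≡ 75 (mod 83) since 31·75 = 2325 ≡ 1, so λ ≡ 20·75 ≡ 6.
  x = λ² - 58 - 58 = 36 - 116 ≡ 3; y = λ·(58 - 3) - 57 ≡ 24. → (3, 24)
3G: (3, 24) + (58, 57). λ = (57 - 24)/(58 - 3) ≡ 33/55 mod 83. 55⁻¹ ≡ 80 (mod 83), so λ ≡ 67.
  x = λ² - 3 - 58 = 4489 - 61 ≡ 29; y = λ·(3 - 29) - 24 ≡ 60. → (29, 60)
4G: (29, 60) + (58, 57). λ = (57 - 60)/(58 - 29) ≡ 80/29 mod 83. 29⁻¹ ≡ 63 (mod 83), so λ ≡ 60.
  x = λ² - 29 - 58 = 3600 - 87 ≡ 27; y = λ·(29 - 27) - 60 ≡ 60. → (27, 60)
5G: (27, 60) + (58, 57). λ = (57 - 60)/(58 - 27) ≡ 80/31 mod 83. 31⁻¹ ≡ 75 (mod 83) since 31·75 = 2325 ≡ 1, so λ ≡ 24.
  x = λ² - 27 - 58 = 576 - 85 ≡ 76; y = λ·(27 - 76) - 60 ≡ 9. → (76, 9)
6G: (76, 9) + (58, 57). λ = (57 - 9)/(58 - 76) ≡ 48/65 mod 83. 65⁻¹ ≡ 23 (mod 83) since 65·23 = 1495 ≡ 1, so λ ≡ 25.
  x = λ² - 76 - 58 = 625 - 134 ≡ 76; y = λ·(76 - 76) - 9 ≡ 74. → (76, 74)
7G: (76, 74) + (58, 57). λ = (57 - 74)/(58 - 76) ≡ 66/65 mod 83. 65⁻¹ ≡ 23 (mod 83) since 65·23 = 1495 ≡ 1, so λ ≡ 24.
  x = λ² - 76 - 58 = 576 - 134 ≡ 27; y = λ·(76 - 27) - 74 ≡ 23. → (27, 23)
8G: (27, 23) + (58, 57). λ = (57 - 23)/(58 - 27) ≡ 34/31 mod 83. 31⁻¹ ≡ 75 (mod 83), so λ ≡ 60.
  x = λ² - 27 - 58 = 3600 - 85 ≡ 29; y = λ·(27 - 29) - 23 ≡ 23. → (29, 23)
9G: (29, 23) + (58, 57). λ = (57 - 23)/(58 - 29) ≡ 34/29 mod 83. 29⁻¹ ≡ 63 (mod 83), so λ ≡ 67.
  x = λ² - 29 - 58 = 4489 - 87 ≡ 3; y = λ·(29 - 3) - 23 ≡ 59. → (3, 59)
10G: (3, 59) + (58, 57). λ = (57 - 59)/(58 - 3) ≡ 81/55 mod 83. 55⁻¹ ≡ 80 (mod 83) since 55·80 = 4400 ≡ 1, so λ ≡ 6.
  x = λ² - 3 - 58 = 36 - 61 ≡ 58; y = λ·(3 - 58) - 59 ≡ 26. → (58, 26)
11G: (58, 26) + (58, 57): same x and y₁ ≡ -y₂, so the sum is O.
12G: O + (58, 57) = (58, 57) (identity).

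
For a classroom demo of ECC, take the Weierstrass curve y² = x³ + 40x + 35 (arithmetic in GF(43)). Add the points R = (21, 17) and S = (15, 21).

(17, 9)

(21, 17) + (15, 21). λ = (21 - 17)/(15 - 21) ≡ 4/37 mod 43. 37⁻¹ ≡ 7 (mod 43) since 37·7 = 259 ≡ 1, so λ ≡ 28.
  x = λ² - 21 - 15 = 784 - 36 ≡ 17; y = λ·(21 - 17) - 17 ≡ 9. → (17, 9)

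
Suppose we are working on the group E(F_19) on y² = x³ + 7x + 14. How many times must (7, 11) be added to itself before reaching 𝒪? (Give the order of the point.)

5

2P: tangent at (7, 11): λ = (3·7² + 7)/(2·11) ≡ 2/3. 3⁻¹ ≡ 13 (mod 19), so λ ≡ 2·13 ≡ 7.
  x = λ² - 7 - 7 = 49 - 14 ≡ 16; y = λ·(7 - 16) - 11 ≡ 2. → (16, 2)
3P: (16, 2) + (7, 11). λ = (11 - 2)/(7 - 16) ≡ 9/10 mod 19. 10⁻¹ ≡ 2 (mod 19), so λ ≡ 18.
  x = λ² - 16 - 7 = 324 - 23 ≡ 16; y = λ·(16 - 16) - 2 ≡ 17. → (16, 17)
4P: (16, 17) + (7, 11). λ = (11 - 17)/(7 - 16) ≡ 13/10 mod 19. 10⁻¹ ≡ 2 (mod 19) since 10·2 = 20 ≡ 1, so λ ≡ 7.
  x = λ² - 16 - 7 = 49 - 23 ≡ 7; y = λ·(16 - 7) - 17 ≡ 8. → (7, 8)
5P: (7, 8) + (7, 11): same x and y₁ ≡ -y₂, so the sum is 𝒪.
5P = 𝒪, so the order is 5.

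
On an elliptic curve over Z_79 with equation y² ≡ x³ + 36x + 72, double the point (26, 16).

tangent at (26, 16): λ = (3·26² + 36)/(2·16) ≡ 10/32. 32⁻¹ ≡ 42 (mod 79), so λ ≡ 10·42 ≡ 25.
  x = λ² - 26 - 26 = 625 - 52 ≡ 20; y = λ·(26 - 20) - 16 ≡ 55. → (20, 55)

(20, 55)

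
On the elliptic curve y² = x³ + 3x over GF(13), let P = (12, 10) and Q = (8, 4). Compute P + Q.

(12, 10) + (8, 4). λ = (4 - 10)/(8 - 12) ≡ 7/9 mod 13. 9⁻¹ ≡ 3 (mod 13), so λ ≡ 8.
  x = λ² - 12 - 8 = 64 - 20 ≡ 5; y = λ·(12 - 5) - 10 ≡ 7. → (5, 7)

(5, 7)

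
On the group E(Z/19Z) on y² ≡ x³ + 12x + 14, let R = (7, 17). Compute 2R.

(14, 0)

tangent at (7, 17): λ = (3·7² + 12)/(2·17) ≡ 7/15. 15⁻¹ ≡ 14 (mod 19), so λ ≡ 7·14 ≡ 3.
  x = λ² - 7 - 7 = 9 - 14 ≡ 14; y = λ·(7 - 14) - 17 ≡ 0. → (14, 0)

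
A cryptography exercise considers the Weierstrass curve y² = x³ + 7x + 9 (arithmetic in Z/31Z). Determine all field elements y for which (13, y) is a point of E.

none

x³ + 7x + 9 = 2297 ≡ 3 (mod 31).
3 is a non-residue mod 31; no y exists.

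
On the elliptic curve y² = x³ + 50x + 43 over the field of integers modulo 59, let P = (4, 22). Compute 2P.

tangent at (4, 22): λ = (3·4² + 50)/(2·22) ≡ 39/44. 44⁻¹ ≡ 55 (mod 59), so λ ≡ 39·55 ≡ 21.
  x = λ² - 4 - 4 = 441 - 8 ≡ 20; y = λ·(4 - 20) - 22 ≡ 55. → (20, 55)

(20, 55)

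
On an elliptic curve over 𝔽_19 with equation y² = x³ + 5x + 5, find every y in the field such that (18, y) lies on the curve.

x³ + 5x + 5 = 5927 ≡ 18 (mod 19).
18 is a non-residue mod 19; no y exists.

none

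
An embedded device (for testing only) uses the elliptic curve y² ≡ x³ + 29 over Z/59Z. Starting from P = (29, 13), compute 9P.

(39, 42)

Double-and-add on 9 = (1001)₂. Start with P = (29, 13) for the leading 1-bit.
double: tangent at (29, 13): λ = (3·29² + 0)/(2·13) ≡ 45/26. 26⁻¹ ≡ 25 (mod 59), so λ ≡ 45·25 ≡ 4.
  x = λ² - 29 - 29 = 16 - 58 ≡ 17; y = λ·(29 - 17) - 13 ≡ 35. → (17, 35)
double: tangent at (17, 35): λ = (3·17² + 0)/(2·35) ≡ 41/11. 11⁻¹ ≡ 43 (mod 59), so λ ≡ 41·43 ≡ 52.
  x = λ² - 17 - 17 = 2704 - 34 ≡ 15; y = λ·(17 - 15) - 35 ≡ 10. → (15, 10)
double: tangent at (15, 10): λ = (3·15² + 0)/(2·10) ≡ 26/20. 20⁻¹ ≡ 3 (mod 59) since 20·3 = 60 ≡ 1, so λ ≡ 26·3 ≡ 19.
  x = λ² - 15 - 15 = 361 - 30 ≡ 36; y = λ·(15 - 36) - 10 ≡ 4. → (36, 4)
add P: (36, 4) + (29, 13). λ = (13 - 4)/(29 - 36) ≡ 9/52 mod 59. 52⁻¹ ≡ 42 (mod 59), so λ ≡ 24.
  x = λ² - 36 - 29 = 576 - 65 ≡ 39; y = λ·(36 - 39) - 4 ≡ 42. → (39, 42)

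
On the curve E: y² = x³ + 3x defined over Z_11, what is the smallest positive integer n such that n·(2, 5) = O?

12

2P: tangent at (2, 5): λ = (3·2² + 3)/(2·5) ≡ 4/10. 10⁻¹ ≡ 10 (mod 11), so λ ≡ 4·10 ≡ 7.
  x = λ² - 2 - 2 = 49 - 4 ≡ 1; y = λ·(2 - 1) - 5 ≡ 2. → (1, 2)
3P: (1, 2) + (2, 5). λ = (5 - 2)/(2 - 1) ≡ 3/1 mod 11. 1⁻¹ ≡ 1 (mod 11), so λ ≡ 3.
  x = λ² - 1 - 2 = 9 - 3 ≡ 6; y = λ·(1 - 6) - 2 ≡ 5. → (6, 5)
4P: (6, 5) + (2, 5). λ = (5 - 5)/(2 - 6) ≡ 0/7 mod 11. 7⁻¹ ≡ 8 (mod 11), so λ ≡ 0.
  x = λ² - 6 - 2 = 0 - 8 ≡ 3; y = λ·(6 - 3) - 5 ≡ 6. → (3, 6)
5P: (3, 6) + (2, 5). λ = (5 - 6)/(2 - 3) ≡ 10/10 mod 11. 10⁻¹ ≡ 10 (mod 11), so λ ≡ 1.
  x = λ² - 3 - 2 = 1 - 5 ≡ 7; y = λ·(3 - 7) - 6 ≡ 1. → (7, 1)
6P: (7, 1) + (2, 5). λ = (5 - 1)/(2 - 7) ≡ 4/6 mod 11. 6⁻¹ ≡ 2 (mod 11) since 6·2 = 12 ≡ 1, so λ ≡ 8.
  x = λ² - 7 - 2 = 64 - 9 ≡ 0; y = λ·(7 - 0) - 1 ≡ 0. → (0, 0)
7P: (0, 0) + (2, 5). λ = (5 - 0)/(2 - 0) ≡ 5/2 mod 11. 2⁻¹ ≡ 6 (mod 11), so λ ≡ 8.
  x = λ² - 0 - 2 = 64 - 2 ≡ 7; y = λ·(0 - 7) - 0 ≡ 10. → (7, 10)
8P: (7, 10) + (2, 5). λ = (5 - 10)/(2 - 7) ≡ 6/6 mod 11. 6⁻¹ ≡ 2 (mod 11) since 6·2 = 12 ≡ 1, so λ ≡ 1.
  x = λ² - 7 - 2 = 1 - 9 ≡ 3; y = λ·(7 - 3) - 10 ≡ 5. → (3, 5)
9P: (3, 5) + (2, 5). λ = (5 - 5)/(2 - 3) ≡ 0/10 mod 11. 10⁻¹ ≡ 10 (mod 11), so λ ≡ 0.
  x = λ² - 3 - 2 = 0 - 5 ≡ 6; y = λ·(3 - 6) - 5 ≡ 6. → (6, 6)
10P: (6, 6) + (2, 5). λ = (5 - 6)/(2 - 6) ≡ 10/7 mod 11. 7⁻¹ ≡ 8 (mod 11), so λ ≡ 3.
  x = λ² - 6 - 2 = 9 - 8 ≡ 1; y = λ·(6 - 1) - 6 ≡ 9. → (1, 9)
11P: (1, 9) + (2, 5). λ = (5 - 9)/(2 - 1) ≡ 7/1 mod 11. 1⁻¹ ≡ 1 (mod 11), so λ ≡ 7.
  x = λ² - 1 - 2 = 49 - 3 ≡ 2; y = λ·(1 - 2) - 9 ≡ 6. → (2, 6)
12P: (2, 6) + (2, 5): same x and y₁ ≡ -y₂, so the sum is O.
12P = O, so the order is 12.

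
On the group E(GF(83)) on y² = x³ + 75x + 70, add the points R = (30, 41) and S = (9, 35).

(39, 75)

(30, 41) + (9, 35). λ = (35 - 41)/(9 - 30) ≡ 77/62 mod 83. 62⁻¹ ≡ 79 (mod 83), so λ ≡ 24.
  x = λ² - 30 - 9 = 576 - 39 ≡ 39; y = λ·(30 - 39) - 41 ≡ 75. → (39, 75)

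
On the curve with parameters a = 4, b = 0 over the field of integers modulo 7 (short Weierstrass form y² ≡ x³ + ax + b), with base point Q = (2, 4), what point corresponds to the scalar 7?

Double-and-add on 7 = (111)₂. Start with Q = (2, 4) for the leading 1-bit.
double: tangent at (2, 4): λ = (3·2² + 4)/(2·4) ≡ 2/1. 1⁻¹ ≡ 1 (mod 7) since 1·1 = 1 ≡ 1, so λ ≡ 2·1 ≡ 2.
  x = λ² - 2 - 2 = 4 - 4 ≡ 0; y = λ·(2 - 0) - 4 ≡ 0. → (0, 0)
add Q: (0, 0) + (2, 4). λ = (4 - 0)/(2 - 0) ≡ 4/2 mod 7. 2⁻¹ ≡ 4 (mod 7), so λ ≡ 2.
  x = λ² - 0 - 2 = 4 - 2 ≡ 2; y = λ·(0 - 2) - 0 ≡ 3. → (2, 3)
double: tangent at (2, 3): λ = (3·2² + 4)/(2·3) ≡ 2/6. 6⁻¹ ≡ 6 (mod 7) since 6·6 = 36 ≡ 1, so λ ≡ 2·6 ≡ 5.
  x = λ² - 2 - 2 = 25 - 4 ≡ 0; y = λ·(2 - 0) - 3 ≡ 0. → (0, 0)
add Q: (0, 0) + (2, 4). λ = (4 - 0)/(2 - 0) ≡ 4/2 mod 7. 2⁻¹ ≡ 4 (mod 7) since 2·4 = 8 ≡ 1, so λ ≡ 2.
  x = λ² - 0 - 2 = 4 - 2 ≡ 2; y = λ·(0 - 2) - 0 ≡ 3. → (2, 3)

(2, 3)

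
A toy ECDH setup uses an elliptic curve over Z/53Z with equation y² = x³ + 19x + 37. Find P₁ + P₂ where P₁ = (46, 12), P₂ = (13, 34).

(18, 40)

(46, 12) + (13, 34). λ = (34 - 12)/(13 - 46) ≡ 22/20 mod 53. 20⁻¹ ≡ 8 (mod 53), so λ ≡ 17.
  x = λ² - 46 - 13 = 289 - 59 ≡ 18; y = λ·(46 - 18) - 12 ≡ 40. → (18, 40)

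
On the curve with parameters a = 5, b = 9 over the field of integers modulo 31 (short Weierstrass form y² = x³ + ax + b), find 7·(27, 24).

Write G = (27, 24).
Repeated addition: build up to 7G.
2G: tangent at (27, 24): λ = (3·27² + 5)/(2·24) ≡ 22/17. 17⁻¹ ≡ 11 (mod 31), so λ ≡ 22·11 ≡ 25.
  x = λ² - 27 - 27 = 625 - 54 ≡ 13; y = λ·(27 - 13) - 24 ≡ 16. → (13, 16)
3G: (13, 16) + (27, 24). λ = (24 - 16)/(27 - 13) ≡ 8/14 mod 31. 14⁻¹ ≡ 20 (mod 31), so λ ≡ 5.
  x = λ² - 13 - 27 = 25 - 40 ≡ 16; y = λ·(13 - 16) - 16 ≡ 0. → (16, 0)
4G: (16, 0) + (27, 24). λ = (24 - 0)/(27 - 16) ≡ 24/11 mod 31. 11⁻¹ ≡ 17 (mod 31) since 11·17 = 187 ≡ 1, so λ ≡ 5.
  x = λ² - 16 - 27 = 25 - 43 ≡ 13; y = λ·(16 - 13) - 0 ≡ 15. → (13, 15)
5G: (13, 15) + (27, 24). λ = (24 - 15)/(27 - 13) ≡ 9/14 mod 31. 14⁻¹ ≡ 20 (mod 31), so λ ≡ 25.
  x = λ² - 13 - 27 = 625 - 40 ≡ 27; y = λ·(13 - 27) - 15 ≡ 7. → (27, 7)
6G: (27, 7) + (27, 24): same x and y₁ ≡ -y₂, so the sum is O.
7G: O + (27, 24) = (27, 24) (identity).

(27, 24)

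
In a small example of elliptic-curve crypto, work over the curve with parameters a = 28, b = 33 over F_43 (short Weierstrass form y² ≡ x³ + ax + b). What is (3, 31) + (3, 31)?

(5, 13)

tangent at (3, 31): λ = (3·3² + 28)/(2·31) ≡ 12/19. 19⁻¹ ≡ 34 (mod 43) since 19·34 = 646 ≡ 1, so λ ≡ 12·34 ≡ 21.
  x = λ² - 3 - 3 = 441 - 6 ≡ 5; y = λ·(3 - 5) - 31 ≡ 13. → (5, 13)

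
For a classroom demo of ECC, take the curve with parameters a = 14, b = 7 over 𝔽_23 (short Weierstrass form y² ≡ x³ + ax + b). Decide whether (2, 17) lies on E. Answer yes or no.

y² = 17² ≡ 13; x³ + 14x + 7 = 43 ≡ 20 (mod 23). 13 ≠ 20.

no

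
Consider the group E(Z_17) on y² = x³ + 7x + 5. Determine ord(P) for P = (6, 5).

5

2P: tangent at (6, 5): λ = (3·6² + 7)/(2·5) ≡ 13/10. 10⁻¹ ≡ 12 (mod 17) since 10·12 = 120 ≡ 1, so λ ≡ 13·12 ≡ 3.
  x = λ² - 6 - 6 = 9 - 12 ≡ 14; y = λ·(6 - 14) - 5 ≡ 5. → (14, 5)
3P: (14, 5) + (6, 5). λ = (5 - 5)/(6 - 14) ≡ 0/9 mod 17. 9⁻¹ ≡ 2 (mod 17) since 9·2 = 18 ≡ 1, so λ ≡ 0.
  x = λ² - 14 - 6 = 0 - 20 ≡ 14; y = λ·(14 - 14) - 5 ≡ 12. → (14, 12)
4P: (14, 12) + (6, 5). λ = (5 - 12)/(6 - 14) ≡ 10/9 mod 17. 9⁻¹ ≡ 2 (mod 17) since 9·2 = 18 ≡ 1, so λ ≡ 3.
  x = λ² - 14 - 6 = 9 - 20 ≡ 6; y = λ·(14 - 6) - 12 ≡ 12. → (6, 12)
5P: (6, 12) + (6, 5): same x and y₁ ≡ -y₂, so the sum is the point at infinity.
5P = the point at infinity, so the order is 5.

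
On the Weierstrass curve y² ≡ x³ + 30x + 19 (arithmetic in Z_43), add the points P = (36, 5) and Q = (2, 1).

(19, 40)

(36, 5) + (2, 1). λ = (1 - 5)/(2 - 36) ≡ 39/9 mod 43. 9⁻¹ ≡ 24 (mod 43) since 9·24 = 216 ≡ 1, so λ ≡ 33.
  x = λ² - 36 - 2 = 1089 - 38 ≡ 19; y = λ·(36 - 19) - 5 ≡ 40. → (19, 40)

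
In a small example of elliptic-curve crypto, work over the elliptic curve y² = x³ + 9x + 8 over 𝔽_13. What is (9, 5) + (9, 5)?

(5, 10)

tangent at (9, 5): λ = (3·9² + 9)/(2·5) ≡ 5/10. 10⁻¹ ≡ 4 (mod 13), so λ ≡ 5·4 ≡ 7.
  x = λ² - 9 - 9 = 49 - 18 ≡ 5; y = λ·(9 - 5) - 5 ≡ 10. → (5, 10)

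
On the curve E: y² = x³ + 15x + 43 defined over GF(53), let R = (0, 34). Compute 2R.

tangent at (0, 34): λ = (3·0² + 15)/(2·34) ≡ 15/15. 15⁻¹ ≡ 46 (mod 53), so λ ≡ 15·46 ≡ 1.
  x = λ² - 0 - 0 = 1 - 0 ≡ 1; y = λ·(0 - 1) - 34 ≡ 18. → (1, 18)

(1, 18)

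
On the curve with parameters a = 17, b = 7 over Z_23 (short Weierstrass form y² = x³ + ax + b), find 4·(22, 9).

Write Q = (22, 9).
Double-and-add on 4 = (100)₂. Start with Q = (22, 9) for the leading 1-bit.
double: tangent at (22, 9): λ = (3·22² + 17)/(2·9) ≡ 20/18. 18⁻¹ ≡ 9 (mod 23) since 18·9 = 162 ≡ 1, so λ ≡ 20·9 ≡ 19.
  x = λ² - 22 - 22 = 361 - 44 ≡ 18; y = λ·(22 - 18) - 9 ≡ 21. → (18, 21)
double: tangent at (18, 21): λ = (3·18² + 17)/(2·21) ≡ 0/19. 19⁻¹ ≡ 17 (mod 23), so λ ≡ 0·17 ≡ 0.
  x = λ² - 18 - 18 = 0 - 36 ≡ 10; y = λ·(18 - 10) - 21 ≡ 2. → (10, 2)

(10, 2)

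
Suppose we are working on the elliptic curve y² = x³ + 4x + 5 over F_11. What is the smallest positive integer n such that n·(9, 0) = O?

2

2P: (9, 0) + (9, 0): same x and y₁ ≡ -y₂, so the sum is O.
2P = O, so the order is 2.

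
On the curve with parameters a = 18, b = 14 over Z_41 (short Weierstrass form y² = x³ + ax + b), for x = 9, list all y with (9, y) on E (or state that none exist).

none

x³ + 18x + 14 = 905 ≡ 3 (mod 41).
3 is a non-residue mod 41; no y exists.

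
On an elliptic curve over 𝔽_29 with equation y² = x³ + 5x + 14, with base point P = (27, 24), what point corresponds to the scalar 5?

Repeated addition: build up to 5P.
2P: tangent at (27, 24): λ = (3·27² + 5)/(2·24) ≡ 17/19. 19⁻¹ ≡ 26 (mod 29), so λ ≡ 17·26 ≡ 7.
  x = λ² - 27 - 27 = 49 - 54 ≡ 24; y = λ·(27 - 24) - 24 ≡ 26. → (24, 26)
3P: (24, 26) + (27, 24). λ = (24 - 26)/(27 - 24) ≡ 27/3 mod 29. 3⁻¹ ≡ 10 (mod 29) since 3·10 = 30 ≡ 1, so λ ≡ 9.
  x = λ² - 24 - 27 = 81 - 51 ≡ 1; y = λ·(24 - 1) - 26 ≡ 7. → (1, 7)
4P: (1, 7) + (27, 24). λ = (24 - 7)/(27 - 1) ≡ 17/26 mod 29. 26⁻¹ ≡ 19 (mod 29) since 26·19 = 494 ≡ 1, so λ ≡ 4.
  x = λ² - 1 - 27 = 16 - 28 ≡ 17; y = λ·(1 - 17) - 7 ≡ 16. → (17, 16)
5P: (17, 16) + (27, 24). λ = (24 - 16)/(27 - 17) ≡ 8/10 mod 29. 10⁻¹ ≡ 3 (mod 29) since 10·3 = 30 ≡ 1, so λ ≡ 24.
  x = λ² - 17 - 27 = 576 - 44 ≡ 10; y = λ·(17 - 10) - 16 ≡ 7. → (10, 7)

(10, 7)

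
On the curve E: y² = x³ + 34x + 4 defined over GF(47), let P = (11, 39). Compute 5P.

Repeated addition: build up to 5P.
2P: tangent at (11, 39): λ = (3·11² + 34)/(2·39) ≡ 21/31. 31⁻¹ ≡ 44 (mod 47) since 31·44 = 1364 ≡ 1, so λ ≡ 21·44 ≡ 31.
  x = λ² - 11 - 11 = 961 - 22 ≡ 46; y = λ·(11 - 46) - 39 ≡ 4. → (46, 4)
3P: (46, 4) + (11, 39). λ = (39 - 4)/(11 - 46) ≡ 35/12 mod 47. 12⁻¹ ≡ 4 (mod 47) since 12·4 = 48 ≡ 1, so λ ≡ 46.
  x = λ² - 46 - 11 = 2116 - 57 ≡ 38; y = λ·(46 - 38) - 4 ≡ 35. → (38, 35)
4P: (38, 35) + (11, 39). λ = (39 - 35)/(11 - 38) ≡ 4/20 mod 47. 20⁻¹ ≡ 40 (mod 47), so λ ≡ 19.
  x = λ² - 38 - 11 = 361 - 49 ≡ 30; y = λ·(38 - 30) - 35 ≡ 23. → (30, 23)
5P: (30, 23) + (11, 39). λ = (39 - 23)/(11 - 30) ≡ 16/28 mod 47. 28⁻¹ ≡ 42 (mod 47) since 28·42 = 1176 ≡ 1, so λ ≡ 14.
  x = λ² - 30 - 11 = 196 - 41 ≡ 14; y = λ·(30 - 14) - 23 ≡ 13. → (14, 13)

(14, 13)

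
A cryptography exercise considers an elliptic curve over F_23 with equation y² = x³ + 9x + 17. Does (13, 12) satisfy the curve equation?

y² = 12² ≡ 6; x³ + 9x + 17 = 2331 ≡ 8 (mod 23). 6 ≠ 8.

no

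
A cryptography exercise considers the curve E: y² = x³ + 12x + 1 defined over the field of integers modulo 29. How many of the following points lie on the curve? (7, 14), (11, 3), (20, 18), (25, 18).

(7, 14): 14² ≡ 22, rhs ≡ 22 → on.
(11, 3): 3² ≡ 9, rhs ≡ 14 → off.
(20, 18): 18² ≡ 5, rhs ≡ 5 → on.
(25, 18): 18² ≡ 5, rhs ≡ 5 → on.

3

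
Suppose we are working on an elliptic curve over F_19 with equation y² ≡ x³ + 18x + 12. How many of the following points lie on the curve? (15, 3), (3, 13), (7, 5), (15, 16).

(15, 3): 3² ≡ 9, rhs ≡ 9 → on.
(3, 13): 13² ≡ 17, rhs ≡ 17 → on.
(7, 5): 5² ≡ 6, rhs ≡ 6 → on.
(15, 16): 16² ≡ 9, rhs ≡ 9 → on.

4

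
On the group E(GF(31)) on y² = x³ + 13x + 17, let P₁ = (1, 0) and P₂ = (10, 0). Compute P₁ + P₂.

(20, 0)

(1, 0) + (10, 0). λ = (0 - 0)/(10 - 1) ≡ 0/9 mod 31. 9⁻¹ ≡ 7 (mod 31), so λ ≡ 0.
  x = λ² - 1 - 10 = 0 - 11 ≡ 20; y = λ·(1 - 20) - 0 ≡ 0. → (20, 0)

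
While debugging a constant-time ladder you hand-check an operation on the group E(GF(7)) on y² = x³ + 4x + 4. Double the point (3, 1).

(5, 3)

tangent at (3, 1): λ = (3·3² + 4)/(2·1) ≡ 3/2. 2⁻¹ ≡ 4 (mod 7) since 2·4 = 8 ≡ 1, so λ ≡ 3·4 ≡ 5.
  x = λ² - 3 - 3 = 25 - 6 ≡ 5; y = λ·(3 - 5) - 1 ≡ 3. → (5, 3)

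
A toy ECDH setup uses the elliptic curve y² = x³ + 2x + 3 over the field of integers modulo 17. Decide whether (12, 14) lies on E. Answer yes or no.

y² = 14² ≡ 9; x³ + 2x + 3 = 1755 ≡ 4 (mod 17). 9 ≠ 4.

no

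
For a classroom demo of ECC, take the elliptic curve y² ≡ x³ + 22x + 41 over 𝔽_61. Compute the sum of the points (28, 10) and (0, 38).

(28, 10) + (0, 38). λ = (38 - 10)/(0 - 28) ≡ 28/33 mod 61. 33⁻¹ ≡ 37 (mod 61), so λ ≡ 60.
  x = λ² - 28 - 0 = 3600 - 28 ≡ 34; y = λ·(28 - 34) - 10 ≡ 57. → (34, 57)

(34, 57)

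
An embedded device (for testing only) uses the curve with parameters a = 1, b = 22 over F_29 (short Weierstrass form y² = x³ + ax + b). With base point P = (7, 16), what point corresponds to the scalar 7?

Double-and-add on 7 = (111)₂. Start with P = (7, 16) for the leading 1-bit.
double: tangent at (7, 16): λ = (3·7² + 1)/(2·16) ≡ 3/3. 3⁻¹ ≡ 10 (mod 29) since 3·10 = 30 ≡ 1, so λ ≡ 3·10 ≡ 1.
  x = λ² - 7 - 7 = 1 - 14 ≡ 16; y = λ·(7 - 16) - 16 ≡ 4. → (16, 4)
add P: (16, 4) + (7, 16). λ = (16 - 4)/(7 - 16) ≡ 12/20 mod 29. 20⁻¹ ≡ 16 (mod 29), so λ ≡ 18.
  x = λ² - 16 - 7 = 324 - 23 ≡ 11; y = λ·(16 - 11) - 4 ≡ 28. → (11, 28)
double: tangent at (11, 28): λ = (3·11² + 1)/(2·28) ≡ 16/27. 27⁻¹ ≡ 14 (mod 29) since 27·14 = 378 ≡ 1, so λ ≡ 16·14 ≡ 21.
  x = λ² - 11 - 11 = 441 - 22 ≡ 13; y = λ·(11 - 13) - 28 ≡ 17. → (13, 17)
add P: (13, 17) + (7, 16). λ = (16 - 17)/(7 - 13) ≡ 28/23 mod 29. 23⁻¹ ≡ 24 (mod 29) since 23·24 = 552 ≡ 1, so λ ≡ 5.
  x = λ² - 13 - 7 = 25 - 20 ≡ 5; y = λ·(13 - 5) - 17 ≡ 23. → (5, 23)

(5, 23)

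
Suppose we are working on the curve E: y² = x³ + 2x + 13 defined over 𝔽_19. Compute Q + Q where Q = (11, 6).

(14, 12)

tangent at (11, 6): λ = (3·11² + 2)/(2·6) ≡ 4/12. 12⁻¹ ≡ 8 (mod 19), so λ ≡ 4·8 ≡ 13.
  x = λ² - 11 - 11 = 169 - 22 ≡ 14; y = λ·(11 - 14) - 6 ≡ 12. → (14, 12)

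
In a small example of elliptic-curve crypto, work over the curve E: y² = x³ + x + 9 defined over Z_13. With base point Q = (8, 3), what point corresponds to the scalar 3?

(5, 10)

Repeated addition: build up to 3Q.
2Q: tangent at (8, 3): λ = (3·8² + 1)/(2·3) ≡ 11/6. 6⁻¹ ≡ 11 (mod 13) since 6·11 = 66 ≡ 1, so λ ≡ 11·11 ≡ 4.
  x = λ² - 8 - 8 = 16 - 16 ≡ 0; y = λ·(8 - 0) - 3 ≡ 3. → (0, 3)
3Q: (0, 3) + (8, 3). λ = (3 - 3)/(8 - 0) ≡ 0/8 mod 13. 8⁻¹ ≡ 5 (mod 13), so λ ≡ 0.
  x = λ² - 0 - 8 = 0 - 8 ≡ 5; y = λ·(0 - 5) - 3 ≡ 10. → (5, 10)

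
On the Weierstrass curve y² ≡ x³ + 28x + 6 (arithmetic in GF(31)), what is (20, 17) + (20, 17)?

tangent at (20, 17): λ = (3·20² + 28)/(2·17) ≡ 19/3. 3⁻¹ ≡ 21 (mod 31), so λ ≡ 19·21 ≡ 27.
  x = λ² - 20 - 20 = 729 - 40 ≡ 7; y = λ·(20 - 7) - 17 ≡ 24. → (7, 24)

(7, 24)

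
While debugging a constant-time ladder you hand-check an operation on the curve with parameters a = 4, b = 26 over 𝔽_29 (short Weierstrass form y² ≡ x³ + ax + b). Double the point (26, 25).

(26, 4)

tangent at (26, 25): λ = (3·26² + 4)/(2·25) ≡ 2/21. 21⁻¹ ≡ 18 (mod 29), so λ ≡ 2·18 ≡ 7.
  x = λ² - 26 - 26 = 49 - 52 ≡ 26; y = λ·(26 - 26) - 25 ≡ 4. → (26, 4)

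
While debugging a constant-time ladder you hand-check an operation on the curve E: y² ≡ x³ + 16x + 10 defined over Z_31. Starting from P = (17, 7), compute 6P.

(17, 24)

Double-and-add on 6 = (110)₂. Start with P = (17, 7) for the leading 1-bit.
double: tangent at (17, 7): λ = (3·17² + 16)/(2·7) ≡ 15/14. 14⁻¹ ≡ 20 (mod 31) since 14·20 = 280 ≡ 1, so λ ≡ 15·20 ≡ 21.
  x = λ² - 17 - 17 = 441 - 34 ≡ 4; y = λ·(17 - 4) - 7 ≡ 18. → (4, 18)
add P: (4, 18) + (17, 7). λ = (7 - 18)/(17 - 4) ≡ 20/13 mod 31. 13⁻¹ ≡ 12 (mod 31), so λ ≡ 23.
  x = λ² - 4 - 17 = 529 - 21 ≡ 12; y = λ·(4 - 12) - 18 ≡ 15. → (12, 15)
double: tangent at (12, 15): λ = (3·12² + 16)/(2·15) ≡ 14/30. 30⁻¹ ≡ 30 (mod 31), so λ ≡ 14·30 ≡ 17.
  x = λ² - 12 - 12 = 289 - 24 ≡ 17; y = λ·(12 - 17) - 15 ≡ 24. → (17, 24)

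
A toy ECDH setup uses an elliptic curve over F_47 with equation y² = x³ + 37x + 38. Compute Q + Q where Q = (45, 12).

(20, 41)

tangent at (45, 12): λ = (3·45² + 37)/(2·12) ≡ 2/24. 24⁻¹ ≡ 2 (mod 47), so λ ≡ 2·2 ≡ 4.
  x = λ² - 45 - 45 = 16 - 90 ≡ 20; y = λ·(45 - 20) - 12 ≡ 41. → (20, 41)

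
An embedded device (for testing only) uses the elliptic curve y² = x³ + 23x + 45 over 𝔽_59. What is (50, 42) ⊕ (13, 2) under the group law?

(31, 20)

(50, 42) + (13, 2). λ = (2 - 42)/(13 - 50) ≡ 19/22 mod 59. 22⁻¹ ≡ 51 (mod 59), so λ ≡ 25.
  x = λ² - 50 - 13 = 625 - 63 ≡ 31; y = λ·(50 - 31) - 42 ≡ 20. → (31, 20)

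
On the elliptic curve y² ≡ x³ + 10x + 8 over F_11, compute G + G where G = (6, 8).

(2, 5)

tangent at (6, 8): λ = (3·6² + 10)/(2·8) ≡ 8/5. 5⁻¹ ≡ 9 (mod 11) since 5·9 = 45 ≡ 1, so λ ≡ 8·9 ≡ 6.
  x = λ² - 6 - 6 = 36 - 12 ≡ 2; y = λ·(6 - 2) - 8 ≡ 5. → (2, 5)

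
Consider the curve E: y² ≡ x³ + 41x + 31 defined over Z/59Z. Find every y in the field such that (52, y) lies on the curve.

none

x³ + 41x + 31 = 142771 ≡ 50 (mod 59).
50 is a non-residue mod 59; no y exists.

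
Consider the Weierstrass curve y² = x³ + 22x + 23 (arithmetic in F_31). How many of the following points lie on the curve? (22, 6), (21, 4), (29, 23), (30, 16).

1

(22, 6): 6² ≡ 5, rhs ≡ 26 → off.
(21, 4): 4² ≡ 16, rhs ≡ 12 → off.
(29, 23): 23² ≡ 2, rhs ≡ 2 → on.
(30, 16): 16² ≡ 8, rhs ≡ 0 → off.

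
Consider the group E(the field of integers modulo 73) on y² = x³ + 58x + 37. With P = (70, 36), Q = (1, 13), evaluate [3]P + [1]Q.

First 3P:
Repeated addition: build up to 3P.
2P: tangent at (70, 36): λ = (3·70² + 58)/(2·36) ≡ 12/72. 72⁻¹ ≡ 72 (mod 73) since 72·72 = 5184 ≡ 1, so λ ≡ 12·72 ≡ 61.
  x = λ² - 70 - 70 = 3721 - 140 ≡ 4; y = λ·(70 - 4) - 36 ≡ 48. → (4, 48)
3P: (4, 48) + (70, 36). λ = (36 - 48)/(70 - 4) ≡ 61/66 mod 73. 66⁻¹ ≡ 52 (mod 73) since 66·52 = 3432 ≡ 1, so λ ≡ 33.
  x = λ² - 4 - 70 = 1089 - 74 ≡ 66; y = λ·(4 - 66) - 48 ≡ 23. → (66, 23)
3P = (66, 23).
Finally 3P + Q:
(66, 23) + (1, 13). λ = (13 - 23)/(1 - 66) ≡ 63/8 mod 73. 8⁻¹ ≡ 64 (mod 73), so λ ≡ 17.
  x = λ² - 66 - 1 = 289 - 67 ≡ 3; y = λ·(66 - 3) - 23 ≡ 26. → (3, 26)

(3, 26)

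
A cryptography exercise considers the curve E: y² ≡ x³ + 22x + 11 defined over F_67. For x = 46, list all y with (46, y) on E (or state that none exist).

none

x³ + 22x + 11 = 98359 ≡ 3 (mod 67).
3 is a non-residue mod 67; no y exists.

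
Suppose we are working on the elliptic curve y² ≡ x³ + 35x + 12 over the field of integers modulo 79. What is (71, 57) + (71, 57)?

tangent at (71, 57): λ = (3·71² + 35)/(2·57) ≡ 69/35. 35⁻¹ ≡ 70 (mod 79), so λ ≡ 69·70 ≡ 11.
  x = λ² - 71 - 71 = 121 - 142 ≡ 58; y = λ·(71 - 58) - 57 ≡ 7. → (58, 7)

(58, 7)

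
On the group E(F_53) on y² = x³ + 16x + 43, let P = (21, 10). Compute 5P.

Double-and-add on 5 = (101)₂. Start with P = (21, 10) for the leading 1-bit.
double: tangent at (21, 10): λ = (3·21² + 16)/(2·10) ≡ 14/20. 20⁻¹ ≡ 8 (mod 53), so λ ≡ 14·8 ≡ 6.
  x = λ² - 21 - 21 = 36 - 42 ≡ 47; y = λ·(21 - 47) - 10 ≡ 46. → (47, 46)
double: tangent at (47, 46): λ = (3·47² + 16)/(2·46) ≡ 18/39. 39⁻¹ ≡ 34 (mod 53), so λ ≡ 18·34 ≡ 29.
  x = λ² - 47 - 47 = 841 - 94 ≡ 5; y = λ·(47 - 5) - 46 ≡ 6. → (5, 6)
add P: (5, 6) + (21, 10). λ = (10 - 6)/(21 - 5) ≡ 4/16 mod 53. 16⁻¹ ≡ 10 (mod 53), so λ ≡ 40.
  x = λ² - 5 - 21 = 1600 - 26 ≡ 37; y = λ·(5 - 37) - 6 ≡ 39. → (37, 39)

(37, 39)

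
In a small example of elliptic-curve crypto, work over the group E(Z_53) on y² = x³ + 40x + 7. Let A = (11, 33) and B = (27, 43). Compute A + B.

(51, 48)

(11, 33) + (27, 43). λ = (43 - 33)/(27 - 11) ≡ 10/16 mod 53. 16⁻¹ ≡ 10 (mod 53), so λ ≡ 47.
  x = λ² - 11 - 27 = 2209 - 38 ≡ 51; y = λ·(11 - 51) - 33 ≡ 48. → (51, 48)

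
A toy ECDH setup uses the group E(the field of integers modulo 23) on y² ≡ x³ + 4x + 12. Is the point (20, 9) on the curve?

no

y² = 9² ≡ 12; x³ + 4x + 12 = 8092 ≡ 19 (mod 23). 12 ≠ 19.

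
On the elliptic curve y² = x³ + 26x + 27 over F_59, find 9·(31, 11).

Write G = (31, 11).
Repeated addition: build up to 9G.
2G: tangent at (31, 11): λ = (3·31² + 26)/(2·11) ≡ 18/22. 22⁻¹ ≡ 51 (mod 59), so λ ≡ 18·51 ≡ 33.
  x = λ² - 31 - 31 = 1089 - 62 ≡ 24; y = λ·(31 - 24) - 11 ≡ 43. → (24, 43)
3G: (24, 43) + (31, 11). λ = (11 - 43)/(31 - 24) ≡ 27/7 mod 59. 7⁻¹ ≡ 17 (mod 59), so λ ≡ 46.
  x = λ² - 24 - 31 = 2116 - 55 ≡ 55; y = λ·(24 - 55) - 43 ≡ 6. → (55, 6)
4G: (55, 6) + (31, 11). λ = (11 - 6)/(31 - 55) ≡ 5/35 mod 59. 35⁻¹ ≡ 27 (mod 59), so λ ≡ 17.
  x = λ² - 55 - 31 = 289 - 86 ≡ 26; y = λ·(55 - 26) - 6 ≡ 15. → (26, 15)
5G: (26, 15) + (31, 11). λ = (11 - 15)/(31 - 26) ≡ 55/5 mod 59. 5⁻¹ ≡ 12 (mod 59) since 5·12 = 60 ≡ 1, so λ ≡ 11.
  x = λ² - 26 - 31 = 121 - 57 ≡ 5; y = λ·(26 - 5) - 15 ≡ 39. → (5, 39)
6G: (5, 39) + (31, 11). λ = (11 - 39)/(31 - 5) ≡ 31/26 mod 59. 26⁻¹ ≡ 25 (mod 59) since 26·25 = 650 ≡ 1, so λ ≡ 8.
  x = λ² - 5 - 31 = 64 - 36 ≡ 28; y = λ·(5 - 28) - 39 ≡ 13. → (28, 13)
7G: (28, 13) + (31, 11). λ = (11 - 13)/(31 - 28) ≡ 57/3 mod 59. 3⁻¹ ≡ 20 (mod 59), so λ ≡ 19.
  x = λ² - 28 - 31 = 361 - 59 ≡ 7; y = λ·(28 - 7) - 13 ≡ 32. → (7, 32)
8G: (7, 32) + (31, 11). λ = (11 - 32)/(31 - 7) ≡ 38/24 mod 59. 24⁻¹ ≡ 32 (mod 59), so λ ≡ 36.
  x = λ² - 7 - 31 = 1296 - 38 ≡ 19; y = λ·(7 - 19) - 32 ≡ 8. → (19, 8)
9G: (19, 8) + (31, 11). λ = (11 - 8)/(31 - 19) ≡ 3/12 mod 59. 12⁻¹ ≡ 5 (mod 59) since 12·5 = 60 ≡ 1, so λ ≡ 15.
  x = λ² - 19 - 31 = 225 - 50 ≡ 57; y = λ·(19 - 57) - 8 ≡ 12. → (57, 12)

(57, 12)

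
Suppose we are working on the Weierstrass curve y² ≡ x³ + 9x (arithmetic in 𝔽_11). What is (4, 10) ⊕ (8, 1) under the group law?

(2, 2)

(4, 10) + (8, 1). λ = (1 - 10)/(8 - 4) ≡ 2/4 mod 11. 4⁻¹ ≡ 3 (mod 11) since 4·3 = 12 ≡ 1, so λ ≡ 6.
  x = λ² - 4 - 8 = 36 - 12 ≡ 2; y = λ·(4 - 2) - 10 ≡ 2. → (2, 2)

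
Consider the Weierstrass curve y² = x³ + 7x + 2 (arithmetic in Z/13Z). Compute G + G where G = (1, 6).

(7, 2)

tangent at (1, 6): λ = (3·1² + 7)/(2·6) ≡ 10/12. 12⁻¹ ≡ 12 (mod 13), so λ ≡ 10·12 ≡ 3.
  x = λ² - 1 - 1 = 9 - 2 ≡ 7; y = λ·(1 - 7) - 6 ≡ 2. → (7, 2)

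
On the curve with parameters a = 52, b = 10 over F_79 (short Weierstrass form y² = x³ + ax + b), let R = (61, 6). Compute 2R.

tangent at (61, 6): λ = (3·61² + 52)/(2·6) ≡ 76/12. 12⁻¹ ≡ 33 (mod 79), so λ ≡ 76·33 ≡ 59.
  x = λ² - 61 - 61 = 3481 - 122 ≡ 41; y = λ·(61 - 41) - 6 ≡ 68. → (41, 68)

(41, 68)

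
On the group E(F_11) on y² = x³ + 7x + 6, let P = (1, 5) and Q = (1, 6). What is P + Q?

The two points share x = 1 and their y-coordinates satisfy 5 + 6 ≡ 0 (mod 11), so they are inverses. Their sum is O.

O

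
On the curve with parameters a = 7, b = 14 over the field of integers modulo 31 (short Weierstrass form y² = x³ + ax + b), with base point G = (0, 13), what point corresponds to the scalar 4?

(13, 16)

Repeated addition: build up to 4G.
2G: tangent at (0, 13): λ = (3·0² + 7)/(2·13) ≡ 7/26. 26⁻¹ ≡ 6 (mod 31) since 26·6 = 156 ≡ 1, so λ ≡ 7·6 ≡ 11.
  x = λ² - 0 - 0 = 121 - 0 ≡ 28; y = λ·(0 - 28) - 13 ≡ 20. → (28, 20)
3G: (28, 20) + (0, 13). λ = (13 - 20)/(0 - 28) ≡ 24/3 mod 31. 3⁻¹ ≡ 21 (mod 31), so λ ≡ 8.
  x = λ² - 28 - 0 = 64 - 28 ≡ 5; y = λ·(28 - 5) - 20 ≡ 9. → (5, 9)
4G: (5, 9) + (0, 13). λ = (13 - 9)/(0 - 5) ≡ 4/26 mod 31. 26⁻¹ ≡ 6 (mod 31) since 26·6 = 156 ≡ 1, so λ ≡ 24.
  x = λ² - 5 - 0 = 576 - 5 ≡ 13; y = λ·(5 - 13) - 9 ≡ 16. → (13, 16)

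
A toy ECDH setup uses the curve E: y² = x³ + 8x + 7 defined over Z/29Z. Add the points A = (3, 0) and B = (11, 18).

(3, 0) + (11, 18). λ = (18 - 0)/(11 - 3) ≡ 18/8 mod 29. 8⁻¹ ≡ 11 (mod 29) since 8·11 = 88 ≡ 1, so λ ≡ 24.
  x = λ² - 3 - 11 = 576 - 14 ≡ 11; y = λ·(3 - 11) - 0 ≡ 11. → (11, 11)

(11, 11)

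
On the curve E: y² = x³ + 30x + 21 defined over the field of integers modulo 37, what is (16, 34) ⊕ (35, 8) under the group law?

(26, 5)

(16, 34) + (35, 8). λ = (8 - 34)/(35 - 16) ≡ 11/19 mod 37. 19⁻¹ ≡ 2 (mod 37), so λ ≡ 22.
  x = λ² - 16 - 35 = 484 - 51 ≡ 26; y = λ·(16 - 26) - 34 ≡ 5. → (26, 5)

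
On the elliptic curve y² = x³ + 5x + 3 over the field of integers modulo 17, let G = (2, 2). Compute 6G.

Double-and-add on 6 = (110)₂. Start with G = (2, 2) for the leading 1-bit.
double: tangent at (2, 2): λ = (3·2² + 5)/(2·2) ≡ 0/4. 4⁻¹ ≡ 13 (mod 17), so λ ≡ 0·13 ≡ 0.
  x = λ² - 2 - 2 = 0 - 4 ≡ 13; y = λ·(2 - 13) - 2 ≡ 15. → (13, 15)
add G: (13, 15) + (2, 2). λ = (2 - 15)/(2 - 13) ≡ 4/6 mod 17. 6⁻¹ ≡ 3 (mod 17), so λ ≡ 12.
  x = λ² - 13 - 2 = 144 - 15 ≡ 10; y = λ·(13 - 10) - 15 ≡ 4. → (10, 4)
double: tangent at (10, 4): λ = (3·10² + 5)/(2·4) ≡ 16/8. 8⁻¹ ≡ 15 (mod 17), so λ ≡ 16·15 ≡ 2.
  x = λ² - 10 - 10 = 4 - 20 ≡ 1; y = λ·(10 - 1) - 4 ≡ 14. → (1, 14)

(1, 14)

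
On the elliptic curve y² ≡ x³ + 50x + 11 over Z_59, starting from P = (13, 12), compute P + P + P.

Repeated addition: build up to 3P.
2P: tangent at (13, 12): λ = (3·13² + 50)/(2·12) ≡ 26/24. 24⁻¹ ≡ 32 (mod 59) since 24·32 = 768 ≡ 1, so λ ≡ 26·32 ≡ 6.
  x = λ² - 13 - 13 = 36 - 26 ≡ 10; y = λ·(13 - 10) - 12 ≡ 6. → (10, 6)
3P: (10, 6) + (13, 12). λ = (12 - 6)/(13 - 10) ≡ 6/3 mod 59. 3⁻¹ ≡ 20 (mod 59), so λ ≡ 2.
  x = λ² - 10 - 13 = 4 - 23 ≡ 40; y = λ·(10 - 40) - 6 ≡ 52. → (40, 52)

(40, 52)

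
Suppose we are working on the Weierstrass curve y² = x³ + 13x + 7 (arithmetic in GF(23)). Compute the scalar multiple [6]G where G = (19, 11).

Repeated addition: build up to 6G.
2G: tangent at (19, 11): λ = (3·19² + 13)/(2·11) ≡ 15/22. 22⁻¹ ≡ 22 (mod 23), so λ ≡ 15·22 ≡ 8.
  x = λ² - 19 - 19 = 64 - 38 ≡ 3; y = λ·(19 - 3) - 11 ≡ 2. → (3, 2)
3G: (3, 2) + (19, 11). λ = (11 - 2)/(19 - 3) ≡ 9/16 mod 23. 16⁻¹ ≡ 13 (mod 23), so λ ≡ 2.
  x = λ² - 3 - 19 = 4 - 22 ≡ 5; y = λ·(3 - 5) - 2 ≡ 17. → (5, 17)
4G: (5, 17) + (19, 11). λ = (11 - 17)/(19 - 5) ≡ 17/14 mod 23. 14⁻¹ ≡ 5 (mod 23), so λ ≡ 16.
  x = λ² - 5 - 19 = 256 - 24 ≡ 2; y = λ·(5 - 2) - 17 ≡ 8. → (2, 8)
5G: (2, 8) + (19, 11). λ = (11 - 8)/(19 - 2) ≡ 3/17 mod 23. 17⁻¹ ≡ 19 (mod 23), so λ ≡ 11.
  x = λ² - 2 - 19 = 121 - 21 ≡ 8; y = λ·(2 - 8) - 8 ≡ 18. → (8, 18)
6G: (8, 18) + (19, 11). λ = (11 - 18)/(19 - 8) ≡ 16/11 mod 23. 11⁻¹ ≡ 21 (mod 23), so λ ≡ 14.
  x = λ² - 8 - 19 = 196 - 27 ≡ 8; y = λ·(8 - 8) - 18 ≡ 5. → (8, 5)

(8, 5)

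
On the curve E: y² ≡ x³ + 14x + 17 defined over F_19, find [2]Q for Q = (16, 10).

tangent at (16, 10): λ = (3·16² + 14)/(2·10) ≡ 3/1. 1⁻¹ ≡ 1 (mod 19) since 1·1 = 1 ≡ 1, so λ ≡ 3·1 ≡ 3.
  x = λ² - 16 - 16 = 9 - 32 ≡ 15; y = λ·(16 - 15) - 10 ≡ 12. → (15, 12)

(15, 12)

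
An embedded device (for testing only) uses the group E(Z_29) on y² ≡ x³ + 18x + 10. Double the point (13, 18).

(2, 24)

tangent at (13, 18): λ = (3·13² + 18)/(2·18) ≡ 3/7. 7⁻¹ ≡ 25 (mod 29), so λ ≡ 3·25 ≡ 17.
  x = λ² - 13 - 13 = 289 - 26 ≡ 2; y = λ·(13 - 2) - 18 ≡ 24. → (2, 24)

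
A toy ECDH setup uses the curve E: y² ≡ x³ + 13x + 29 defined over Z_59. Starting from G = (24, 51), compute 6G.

Repeated addition: build up to 6G.
2G: tangent at (24, 51): λ = (3·24² + 13)/(2·51) ≡ 30/43. 43⁻¹ ≡ 11 (mod 59) since 43·11 = 473 ≡ 1, so λ ≡ 30·11 ≡ 35.
  x = λ² - 24 - 24 = 1225 - 48 ≡ 56; y = λ·(24 - 56) - 51 ≡ 9. → (56, 9)
3G: (56, 9) + (24, 51). λ = (51 - 9)/(24 - 56) ≡ 42/27 mod 59. 27⁻¹ ≡ 35 (mod 59), so λ ≡ 54.
  x = λ² - 56 - 24 = 2916 - 80 ≡ 4; y = λ·(56 - 4) - 9 ≡ 26. → (4, 26)
4G: (4, 26) + (24, 51). λ = (51 - 26)/(24 - 4) ≡ 25/20 mod 59. 20⁻¹ ≡ 3 (mod 59), so λ ≡ 16.
  x = λ² - 4 - 24 = 256 - 28 ≡ 51; y = λ·(4 - 51) - 26 ≡ 48. → (51, 48)
5G: (51, 48) + (24, 51). λ = (51 - 48)/(24 - 51) ≡ 3/32 mod 59. 32⁻¹ ≡ 24 (mod 59), so λ ≡ 13.
  x = λ² - 51 - 24 = 169 - 75 ≡ 35; y = λ·(51 - 35) - 48 ≡ 42. → (35, 42)
6G: (35, 42) + (24, 51). λ = (51 - 42)/(24 - 35) ≡ 9/48 mod 59. 48⁻¹ ≡ 16 (mod 59) since 48·16 = 768 ≡ 1, so λ ≡ 26.
  x = λ² - 35 - 24 = 676 - 59 ≡ 27; y = λ·(35 - 27) - 42 ≡ 48. → (27, 48)

(27, 48)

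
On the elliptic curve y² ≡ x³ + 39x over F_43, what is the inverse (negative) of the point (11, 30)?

(11, 13)

-(11, 30) = (11, -30 mod 43) = (11, 13).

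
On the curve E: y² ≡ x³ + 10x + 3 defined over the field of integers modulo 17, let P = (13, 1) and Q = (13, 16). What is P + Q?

The two points share x = 13 and their y-coordinates satisfy 1 + 16 ≡ 0 (mod 17), so they are inverses. Their sum is ∞.

O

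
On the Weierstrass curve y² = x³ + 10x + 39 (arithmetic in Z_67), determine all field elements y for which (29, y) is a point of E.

14, 53

x³ + 10x + 39 = 24718 ≡ 62 (mod 67).
Square roots of 62 mod 67: 14 and 53 (since 14² = 196 ≡ 62).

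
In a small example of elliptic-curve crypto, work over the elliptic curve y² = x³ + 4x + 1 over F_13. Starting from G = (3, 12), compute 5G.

(2, 2)

Repeated addition: build up to 5G.
2G: tangent at (3, 12): λ = (3·3² + 4)/(2·12) ≡ 5/11. 11⁻¹ ≡ 6 (mod 13), so λ ≡ 5·6 ≡ 4.
  x = λ² - 3 - 3 = 16 - 6 ≡ 10; y = λ·(3 - 10) - 12 ≡ 12. → (10, 12)
3G: (10, 12) + (3, 12). λ = (12 - 12)/(3 - 10) ≡ 0/6 mod 13. 6⁻¹ ≡ 11 (mod 13), so λ ≡ 0.
  x = λ² - 10 - 3 = 0 - 13 ≡ 0; y = λ·(10 - 0) - 12 ≡ 1. → (0, 1)
4G: (0, 1) + (3, 12). λ = (12 - 1)/(3 - 0) ≡ 11/3 mod 13. 3⁻¹ ≡ 9 (mod 13) since 3·9 = 27 ≡ 1, so λ ≡ 8.
  x = λ² - 0 - 3 = 64 - 3 ≡ 9; y = λ·(0 - 9) - 1 ≡ 5. → (9, 5)
5G: (9, 5) + (3, 12). λ = (12 - 5)/(3 - 9) ≡ 7/7 mod 13. 7⁻¹ ≡ 2 (mod 13), so λ ≡ 1.
  x = λ² - 9 - 3 = 1 - 12 ≡ 2; y = λ·(9 - 2) - 5 ≡ 2. → (2, 2)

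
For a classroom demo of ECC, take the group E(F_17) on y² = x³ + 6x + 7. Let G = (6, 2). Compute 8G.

(3, 1)

Repeated addition: build up to 8G.
2G: tangent at (6, 2): λ = (3·6² + 6)/(2·2) ≡ 12/4. 4⁻¹ ≡ 13 (mod 17), so λ ≡ 12·13 ≡ 3.
  x = λ² - 6 - 6 = 9 - 12 ≡ 14; y = λ·(6 - 14) - 2 ≡ 8. → (14, 8)
3G: (14, 8) + (6, 2). λ = (2 - 8)/(6 - 14) ≡ 11/9 mod 17. 9⁻¹ ≡ 2 (mod 17), so λ ≡ 5.
  x = λ² - 14 - 6 = 25 - 20 ≡ 5; y = λ·(14 - 5) - 8 ≡ 3. → (5, 3)
4G: (5, 3) + (6, 2). λ = (2 - 3)/(6 - 5) ≡ 16/1 mod 17. 1⁻¹ ≡ 1 (mod 17), so λ ≡ 16.
  x = λ² - 5 - 6 = 256 - 11 ≡ 7; y = λ·(5 - 7) - 3 ≡ 16. → (7, 16)
5G: (7, 16) + (6, 2). λ = (2 - 16)/(6 - 7) ≡ 3/16 mod 17. 16⁻¹ ≡ 16 (mod 17) since 16·16 = 256 ≡ 1, so λ ≡ 14.
  x = λ² - 7 - 6 = 196 - 13 ≡ 13; y = λ·(7 - 13) - 16 ≡ 2. → (13, 2)
6G: (13, 2) + (6, 2). λ = (2 - 2)/(6 - 13) ≡ 0/10 mod 17. 10⁻¹ ≡ 12 (mod 17) since 10·12 = 120 ≡ 1, so λ ≡ 0.
  x = λ² - 13 - 6 = 0 - 19 ≡ 15; y = λ·(13 - 15) - 2 ≡ 15. → (15, 15)
7G: (15, 15) + (6, 2). λ = (2 - 15)/(6 - 15) ≡ 4/8 mod 17. 8⁻¹ ≡ 15 (mod 17) since 8·15 = 120 ≡ 1, so λ ≡ 9.
  x = λ² - 15 - 6 = 81 - 21 ≡ 9; y = λ·(15 - 9) - 15 ≡ 5. → (9, 5)
8G: (9, 5) + (6, 2). λ = (2 - 5)/(6 - 9) ≡ 14/14 mod 17. 14⁻¹ ≡ 11 (mod 17), so λ ≡ 1.
  x = λ² - 9 - 6 = 1 - 15 ≡ 3; y = λ·(9 - 3) - 5 ≡ 1. → (3, 1)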